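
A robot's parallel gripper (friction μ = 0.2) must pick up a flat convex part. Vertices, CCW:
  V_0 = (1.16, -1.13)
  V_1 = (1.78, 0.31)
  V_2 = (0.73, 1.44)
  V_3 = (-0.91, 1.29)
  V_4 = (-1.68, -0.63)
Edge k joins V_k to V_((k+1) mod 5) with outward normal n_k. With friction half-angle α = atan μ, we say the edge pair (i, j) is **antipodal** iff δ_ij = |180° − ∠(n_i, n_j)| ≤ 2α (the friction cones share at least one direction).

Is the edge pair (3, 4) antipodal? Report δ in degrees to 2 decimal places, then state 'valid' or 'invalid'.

δ = 78.13°, invalid

α = atan 0.2 = 11.31°;  2α = 22.62°
edge 3: e_3 = (-0.77, -1.92);  n_3 = (-0.9281, +0.3722)
edge 4: e_4 = (+2.84, -0.50);  n_4 = (-0.1734, -0.9849)
∠(n_3, n_4) = 101.87°
δ = |180° − 101.87°| = 78.13°
78.13° > 2α = 22.62°  →  invalid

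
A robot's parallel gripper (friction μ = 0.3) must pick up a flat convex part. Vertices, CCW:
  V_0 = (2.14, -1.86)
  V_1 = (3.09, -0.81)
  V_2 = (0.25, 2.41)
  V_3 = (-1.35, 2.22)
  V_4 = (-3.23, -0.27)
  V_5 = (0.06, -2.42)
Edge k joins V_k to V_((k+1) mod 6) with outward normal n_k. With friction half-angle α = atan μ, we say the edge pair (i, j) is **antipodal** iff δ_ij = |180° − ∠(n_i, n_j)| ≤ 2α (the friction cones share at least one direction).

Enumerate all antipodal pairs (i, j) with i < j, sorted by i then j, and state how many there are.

α = atan 0.3 = 16.70°;  2α = 33.40°
n_0 = (+0.7415, -0.6709)
n_1 = (+0.7500, +0.6615)
n_2 = (-0.1179, +0.9930)
n_3 = (-0.7981, +0.6026)
n_4 = (-0.5470, -0.8371)
n_5 = (+0.2600, -0.9656)
  (0,1): δ = 96.45°  ·
  (0,2): δ = 41.09°  ·
  (0,3): δ = 5.08°  ✓
  (0,4): δ = 98.97°  ·
  (0,5): δ = 147.21°  ·
  (1,2): δ = 124.64°  ·
  (1,3): δ = 78.47°  ·
  (1,4): δ = 15.42°  ✓
  (1,5): δ = 63.66°  ·
  (2,3): δ = 133.83°  ·
  (2,4): δ = 39.94°  ·
  (2,5): δ = 8.30°  ✓
  (3,4): δ = 86.11°  ·
  (3,5): δ = 37.88°  ·
  (4,5): δ = 131.77°  ·
antipodal pairs: 3

count = 3; pairs: (0,3), (1,4), (2,5)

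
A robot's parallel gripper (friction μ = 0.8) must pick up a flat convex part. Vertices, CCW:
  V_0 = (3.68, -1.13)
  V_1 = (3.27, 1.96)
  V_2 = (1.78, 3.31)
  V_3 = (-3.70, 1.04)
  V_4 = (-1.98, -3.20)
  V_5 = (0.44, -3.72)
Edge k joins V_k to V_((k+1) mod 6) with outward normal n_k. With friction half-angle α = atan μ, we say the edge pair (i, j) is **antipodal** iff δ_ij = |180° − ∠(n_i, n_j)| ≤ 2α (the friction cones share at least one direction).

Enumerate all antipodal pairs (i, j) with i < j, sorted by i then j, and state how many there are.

count = 8; pairs: (0,2), (0,3), (0,4), (1,3), (1,4), (2,4), (2,5), (3,5)

α = atan 0.8 = 38.66°;  2α = 77.32°
n_0 = (+0.9913, +0.1315)
n_1 = (+0.6714, +0.7411)
n_2 = (-0.3827, +0.9239)
n_3 = (-0.9267, -0.3759)
n_4 = (-0.2101, -0.9777)
n_5 = (+0.6244, -0.7811)
  (0,1): δ = 139.74°  ·
  (0,2): δ = 75.06°  ✓
  (0,3): δ = 14.52°  ✓
  (0,4): δ = 70.31°  ✓
  (0,5): δ = 121.08°  ·
  (1,2): δ = 115.32°  ·
  (1,3): δ = 25.74°  ✓
  (1,4): δ = 30.05°  ✓
  (1,5): δ = 80.82°  ·
  (2,3): δ = 90.42°  ·
  (2,4): δ = 34.63°  ✓
  (2,5): δ = 16.14°  ✓
  (3,4): δ = 124.21°  ·
  (3,5): δ = 73.44°  ✓
  (4,5): δ = 129.23°  ·
antipodal pairs: 8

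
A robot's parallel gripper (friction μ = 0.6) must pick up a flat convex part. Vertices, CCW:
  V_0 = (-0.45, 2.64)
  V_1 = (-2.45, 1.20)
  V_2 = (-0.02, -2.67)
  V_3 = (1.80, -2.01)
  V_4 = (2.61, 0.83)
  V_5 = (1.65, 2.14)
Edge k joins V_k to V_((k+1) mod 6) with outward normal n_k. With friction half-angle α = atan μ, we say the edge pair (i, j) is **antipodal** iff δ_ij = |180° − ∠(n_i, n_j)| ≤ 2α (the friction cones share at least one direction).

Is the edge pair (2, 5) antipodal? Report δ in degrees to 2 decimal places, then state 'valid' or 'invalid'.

α = atan 0.6 = 30.96°;  2α = 61.93°
edge 2: e_2 = (+1.82, +0.66);  n_2 = (+0.3409, -0.9401)
edge 5: e_5 = (-2.10, +0.50);  n_5 = (+0.2316, +0.9728)
∠(n_2, n_5) = 146.67°
δ = |180° − 146.67°| = 33.33°
33.33° ≤ 2α = 61.93°  →  valid

δ = 33.33°, valid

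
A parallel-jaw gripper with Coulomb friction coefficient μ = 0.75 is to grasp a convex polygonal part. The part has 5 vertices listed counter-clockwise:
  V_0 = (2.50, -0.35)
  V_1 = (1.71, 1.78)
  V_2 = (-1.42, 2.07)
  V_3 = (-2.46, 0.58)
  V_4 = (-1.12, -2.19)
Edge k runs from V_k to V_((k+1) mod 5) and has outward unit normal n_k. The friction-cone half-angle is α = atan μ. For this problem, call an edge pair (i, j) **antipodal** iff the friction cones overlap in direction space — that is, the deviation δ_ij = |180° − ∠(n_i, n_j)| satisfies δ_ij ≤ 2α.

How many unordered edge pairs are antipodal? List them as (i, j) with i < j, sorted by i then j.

count = 5; pairs: (0,2), (0,3), (1,3), (1,4), (2,4)

α = atan 0.75 = 36.87°;  2α = 73.74°
n_0 = (+0.9376, +0.3477)
n_1 = (+0.0923, +0.9957)
n_2 = (-0.8200, +0.5724)
n_3 = (-0.9002, -0.4355)
n_4 = (+0.4531, -0.8915)
  (0,1): δ = 115.64°  ·
  (0,2): δ = 55.26°  ✓
  (0,3): δ = 5.47°  ✓
  (0,4): δ = 96.59°  ·
  (1,2): δ = 119.62°  ·
  (1,3): δ = 58.89°  ✓
  (1,4): δ = 32.24°  ✓
  (2,3): δ = 119.27°  ·
  (2,4): δ = 28.14°  ✓
  (3,4): δ = 88.87°  ·
antipodal pairs: 5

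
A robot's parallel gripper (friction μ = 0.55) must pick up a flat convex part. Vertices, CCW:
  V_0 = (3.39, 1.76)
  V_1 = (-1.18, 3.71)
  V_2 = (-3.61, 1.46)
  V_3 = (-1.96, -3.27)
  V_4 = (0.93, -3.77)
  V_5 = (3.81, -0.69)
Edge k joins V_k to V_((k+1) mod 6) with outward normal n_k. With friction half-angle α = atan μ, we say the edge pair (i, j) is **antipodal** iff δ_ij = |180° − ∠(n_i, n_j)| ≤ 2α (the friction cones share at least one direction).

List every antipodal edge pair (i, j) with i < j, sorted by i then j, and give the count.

count = 6; pairs: (0,2), (0,3), (1,3), (1,4), (1,5), (2,5)

α = atan 0.55 = 28.81°;  2α = 57.62°
n_0 = (+0.3925, +0.9198)
n_1 = (-0.6794, +0.7338)
n_2 = (-0.9442, -0.3294)
n_3 = (-0.1705, -0.9854)
n_4 = (+0.7304, -0.6830)
n_5 = (+0.9856, +0.1690)
  (0,1): δ = 114.09°  ·
  (0,2): δ = 47.66°  ✓
  (0,3): δ = 13.29°  ✓
  (0,4): δ = 70.03°  ·
  (0,5): δ = 122.84°  ·
  (1,2): δ = 113.57°  ·
  (1,3): δ = 52.61°  ✓
  (1,4): δ = 4.12°  ✓
  (1,5): δ = 56.93°  ✓
  (2,3): δ = 119.05°  ·
  (2,4): δ = 62.31°  ·
  (2,5): δ = 9.50°  ✓
  (3,4): δ = 123.26°  ·
  (3,5): δ = 70.46°  ·
  (4,5): δ = 127.19°  ·
antipodal pairs: 6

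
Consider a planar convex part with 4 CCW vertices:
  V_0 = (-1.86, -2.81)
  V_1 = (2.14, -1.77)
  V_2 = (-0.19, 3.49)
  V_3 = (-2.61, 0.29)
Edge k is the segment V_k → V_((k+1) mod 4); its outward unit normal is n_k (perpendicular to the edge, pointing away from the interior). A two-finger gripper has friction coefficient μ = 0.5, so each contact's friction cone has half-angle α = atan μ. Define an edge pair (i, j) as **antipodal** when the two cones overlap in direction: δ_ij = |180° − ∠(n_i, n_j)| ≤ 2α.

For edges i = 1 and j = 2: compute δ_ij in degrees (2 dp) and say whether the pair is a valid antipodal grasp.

α = atan 0.5 = 26.57°;  2α = 53.13°
edge 1: e_1 = (-2.33, +5.26);  n_1 = (+0.9143, +0.4050)
edge 2: e_2 = (-2.42, -3.20);  n_2 = (-0.7976, +0.6032)
∠(n_1, n_2) = 119.01°
δ = |180° − 119.01°| = 60.99°
60.99° > 2α = 53.13°  →  invalid

δ = 60.99°, invalid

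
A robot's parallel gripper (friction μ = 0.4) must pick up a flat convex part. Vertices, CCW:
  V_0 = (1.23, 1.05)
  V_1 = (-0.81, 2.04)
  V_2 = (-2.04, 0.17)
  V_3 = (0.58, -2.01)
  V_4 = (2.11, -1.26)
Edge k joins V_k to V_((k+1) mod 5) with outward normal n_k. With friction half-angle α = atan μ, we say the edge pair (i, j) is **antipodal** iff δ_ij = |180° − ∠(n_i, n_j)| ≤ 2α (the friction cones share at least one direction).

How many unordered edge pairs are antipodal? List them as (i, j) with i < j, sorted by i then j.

α = atan 0.4 = 21.80°;  2α = 43.60°
n_0 = (+0.4366, +0.8997)
n_1 = (-0.8355, +0.5495)
n_2 = (-0.6396, -0.7687)
n_3 = (+0.4402, -0.8979)
n_4 = (+0.9345, +0.3560)
  (0,1): δ = 97.45°  ·
  (0,2): δ = 13.88°  ✓
  (0,3): δ = 52.00°  ·
  (0,4): δ = 136.74°  ·
  (1,2): δ = 96.43°  ·
  (1,3): δ = 30.55°  ✓
  (1,4): δ = 54.19°  ·
  (2,3): δ = 114.12°  ·
  (2,4): δ = 29.38°  ✓
  (3,4): δ = 95.26°  ·
antipodal pairs: 3

count = 3; pairs: (0,2), (1,3), (2,4)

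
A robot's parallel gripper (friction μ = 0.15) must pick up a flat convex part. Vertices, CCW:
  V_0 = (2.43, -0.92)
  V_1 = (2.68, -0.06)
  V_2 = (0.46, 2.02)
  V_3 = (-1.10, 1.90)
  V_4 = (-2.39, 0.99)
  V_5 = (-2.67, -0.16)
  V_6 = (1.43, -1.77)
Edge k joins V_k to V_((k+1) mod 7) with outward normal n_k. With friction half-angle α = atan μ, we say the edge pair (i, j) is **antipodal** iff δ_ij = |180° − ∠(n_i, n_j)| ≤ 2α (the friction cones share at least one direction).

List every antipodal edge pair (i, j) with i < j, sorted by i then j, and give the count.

α = atan 0.15 = 8.53°;  2α = 17.06°
n_0 = (+0.9602, -0.2791)
n_1 = (+0.6837, +0.7297)
n_2 = (-0.0767, +0.9971)
n_3 = (-0.5764, +0.8171)
n_4 = (-0.9716, +0.2366)
n_5 = (-0.3655, -0.9308)
n_6 = (+0.6476, -0.7619)
  (0,1): δ = 116.93°  ·
  (0,2): δ = 69.39°  ·
  (0,3): δ = 38.59°  ·
  (0,4): δ = 2.53°  ✓
  (0,5): δ = 84.77°  ·
  (0,6): δ = 146.57°  ·
  (1,2): δ = 132.47°  ·
  (1,3): δ = 101.66°  ·
  (1,4): δ = 60.55°  ·
  (1,5): δ = 21.70°  ·
  (1,6): δ = 83.50°  ·
  (2,3): δ = 149.20°  ·
  (2,4): δ = 108.08°  ·
  (2,5): δ = 25.84°  ·
  (2,6): δ = 35.97°  ·
  (3,4): δ = 138.88°  ·
  (3,5): δ = 56.64°  ·
  (3,6): δ = 5.16°  ✓
  (4,5): δ = 97.76°  ·
  (4,6): δ = 35.95°  ·
  (5,6): δ = 118.20°  ·
antipodal pairs: 2

count = 2; pairs: (0,4), (3,6)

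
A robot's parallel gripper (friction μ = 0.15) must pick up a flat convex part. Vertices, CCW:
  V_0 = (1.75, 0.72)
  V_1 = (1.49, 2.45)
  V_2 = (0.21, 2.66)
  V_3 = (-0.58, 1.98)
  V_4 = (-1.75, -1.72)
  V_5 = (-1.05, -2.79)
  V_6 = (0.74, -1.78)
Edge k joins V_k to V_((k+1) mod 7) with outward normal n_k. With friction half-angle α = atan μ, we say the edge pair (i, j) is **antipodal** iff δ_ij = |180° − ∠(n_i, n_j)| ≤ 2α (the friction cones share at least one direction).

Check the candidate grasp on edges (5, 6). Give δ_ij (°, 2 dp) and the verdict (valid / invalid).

α = atan 0.15 = 8.53°;  2α = 17.06°
edge 5: e_5 = (+1.79, +1.01);  n_5 = (+0.4914, -0.8709)
edge 6: e_6 = (+1.01, +2.50);  n_6 = (+0.9272, -0.3746)
∠(n_5, n_6) = 38.57°
δ = |180° − 38.57°| = 141.43°
141.43° > 2α = 17.06°  →  invalid

δ = 141.43°, invalid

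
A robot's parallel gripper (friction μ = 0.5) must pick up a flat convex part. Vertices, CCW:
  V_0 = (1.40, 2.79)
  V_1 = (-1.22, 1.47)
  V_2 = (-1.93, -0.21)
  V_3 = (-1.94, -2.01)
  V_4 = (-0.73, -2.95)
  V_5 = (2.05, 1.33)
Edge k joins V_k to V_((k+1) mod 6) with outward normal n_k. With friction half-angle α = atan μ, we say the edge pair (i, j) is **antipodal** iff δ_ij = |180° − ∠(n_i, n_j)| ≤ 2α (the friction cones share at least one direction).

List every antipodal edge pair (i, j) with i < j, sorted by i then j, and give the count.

count = 6; pairs: (0,4), (1,4), (1,5), (2,4), (2,5), (3,5)

α = atan 0.5 = 26.57°;  2α = 53.13°
n_0 = (-0.4499, +0.8931)
n_1 = (-0.9211, +0.3893)
n_2 = (-1.0000, +0.0056)
n_3 = (-0.6135, -0.7897)
n_4 = (+0.8386, -0.5447)
n_5 = (+0.9136, +0.4067)
  (0,1): δ = 139.65°  ·
  (0,2): δ = 117.06°  ·
  (0,3): δ = 64.58°  ·
  (0,4): δ = 30.26°  ✓
  (0,5): δ = 87.26°  ·
  (1,2): δ = 157.41°  ·
  (1,3): δ = 104.93°  ·
  (1,4): δ = 10.10°  ✓
  (1,5): δ = 46.91°  ✓
  (2,3): δ = 127.52°  ·
  (2,4): δ = 32.69°  ✓
  (2,5): δ = 24.32°  ✓
  (3,4): δ = 85.16°  ·
  (3,5): δ = 28.16°  ✓
  (4,5): δ = 123.00°  ·
antipodal pairs: 6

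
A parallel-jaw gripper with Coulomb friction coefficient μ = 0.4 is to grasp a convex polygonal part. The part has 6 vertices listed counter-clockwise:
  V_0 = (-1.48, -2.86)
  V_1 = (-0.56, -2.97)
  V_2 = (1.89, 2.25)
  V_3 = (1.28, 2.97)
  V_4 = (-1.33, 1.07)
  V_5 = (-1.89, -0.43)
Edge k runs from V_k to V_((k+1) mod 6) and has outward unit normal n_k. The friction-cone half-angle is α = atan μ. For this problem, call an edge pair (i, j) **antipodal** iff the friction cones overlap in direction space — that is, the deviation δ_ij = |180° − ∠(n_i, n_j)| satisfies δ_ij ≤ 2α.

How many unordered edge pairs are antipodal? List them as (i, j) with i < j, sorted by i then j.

α = atan 0.4 = 21.80°;  2α = 43.60°
n_0 = (-0.1187, -0.9929)
n_1 = (+0.9053, -0.4249)
n_2 = (+0.7630, +0.6464)
n_3 = (-0.5885, +0.8085)
n_4 = (-0.9368, +0.3498)
n_5 = (-0.9861, -0.1664)
  (0,1): δ = 108.32°  ·
  (0,2): δ = 42.91°  ✓
  (0,3): δ = 42.87°  ✓
  (0,4): δ = 76.35°  ·
  (0,5): δ = 106.40°  ·
  (1,2): δ = 114.59°  ·
  (1,3): δ = 28.80°  ✓
  (1,4): δ = 4.67°  ✓
  (1,5): δ = 34.72°  ✓
  (2,3): δ = 94.22°  ·
  (2,4): δ = 60.74°  ·
  (2,5): δ = 30.70°  ✓
  (3,4): δ = 146.53°  ·
  (3,5): δ = 116.48°  ·
  (4,5): δ = 149.95°  ·
antipodal pairs: 6

count = 6; pairs: (0,2), (0,3), (1,3), (1,4), (1,5), (2,5)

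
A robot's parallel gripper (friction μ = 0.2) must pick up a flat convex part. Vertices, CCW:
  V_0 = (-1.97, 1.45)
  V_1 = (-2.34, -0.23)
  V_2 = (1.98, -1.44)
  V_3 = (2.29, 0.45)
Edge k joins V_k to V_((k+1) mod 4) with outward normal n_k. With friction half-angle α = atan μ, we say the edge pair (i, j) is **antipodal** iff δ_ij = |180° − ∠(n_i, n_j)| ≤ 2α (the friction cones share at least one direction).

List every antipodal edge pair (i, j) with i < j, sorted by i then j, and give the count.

count = 2; pairs: (0,2), (1,3)

α = atan 0.2 = 11.31°;  2α = 22.62°
n_0 = (-0.9766, +0.2151)
n_1 = (-0.2697, -0.9629)
n_2 = (+0.9868, -0.1619)
n_3 = (+0.2285, +0.9735)
  (0,1): δ = 93.23°  ·
  (0,2): δ = 3.11°  ✓
  (0,3): δ = 89.21°  ·
  (1,2): δ = 83.67°  ·
  (1,3): δ = 2.44°  ✓
  (2,3): δ = 93.90°  ·
antipodal pairs: 2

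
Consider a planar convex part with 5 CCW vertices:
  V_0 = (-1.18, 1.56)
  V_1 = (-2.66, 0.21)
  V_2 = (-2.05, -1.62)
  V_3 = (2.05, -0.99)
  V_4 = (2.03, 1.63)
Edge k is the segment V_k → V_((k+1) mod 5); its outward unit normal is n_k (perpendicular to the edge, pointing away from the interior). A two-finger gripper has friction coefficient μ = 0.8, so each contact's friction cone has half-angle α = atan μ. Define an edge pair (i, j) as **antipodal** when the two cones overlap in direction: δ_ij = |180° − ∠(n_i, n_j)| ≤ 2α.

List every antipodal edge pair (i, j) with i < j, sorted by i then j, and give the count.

α = atan 0.8 = 38.66°;  2α = 77.32°
n_0 = (-0.6739, +0.7388)
n_1 = (-0.9487, -0.3162)
n_2 = (+0.1519, -0.9884)
n_3 = (+1.0000, +0.0076)
n_4 = (-0.0218, +0.9998)
  (0,1): δ = 113.93°  ·
  (0,2): δ = 33.63°  ✓
  (0,3): δ = 48.07°  ✓
  (0,4): δ = 138.88°  ·
  (1,2): δ = 99.70°  ·
  (1,3): δ = 18.00°  ✓
  (1,4): δ = 72.81°  ✓
  (2,3): δ = 98.30°  ·
  (2,4): δ = 7.49°  ✓
  (3,4): δ = 89.19°  ·
antipodal pairs: 5

count = 5; pairs: (0,2), (0,3), (1,3), (1,4), (2,4)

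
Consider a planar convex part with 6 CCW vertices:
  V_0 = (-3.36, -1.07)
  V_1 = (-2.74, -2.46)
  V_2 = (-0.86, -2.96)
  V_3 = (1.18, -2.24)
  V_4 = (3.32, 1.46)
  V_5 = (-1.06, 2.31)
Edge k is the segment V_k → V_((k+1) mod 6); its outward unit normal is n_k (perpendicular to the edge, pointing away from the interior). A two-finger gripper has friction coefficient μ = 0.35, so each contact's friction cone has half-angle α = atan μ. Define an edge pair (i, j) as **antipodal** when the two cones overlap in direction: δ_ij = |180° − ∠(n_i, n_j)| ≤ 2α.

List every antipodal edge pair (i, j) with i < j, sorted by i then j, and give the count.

count = 4; pairs: (1,4), (2,4), (2,5), (3,5)

α = atan 0.35 = 19.29°;  2α = 38.58°
n_0 = (-0.9133, -0.4074)
n_1 = (-0.2570, -0.9664)
n_2 = (+0.3328, -0.9430)
n_3 = (+0.8656, -0.5007)
n_4 = (+0.1905, +0.9817)
n_5 = (-0.8267, +0.5626)
  (0,1): δ = 128.93°  ·
  (0,2): δ = 94.60°  ·
  (0,3): δ = 54.08°  ·
  (0,4): δ = 54.98°  ·
  (0,5): δ = 121.73°  ·
  (1,2): δ = 145.67°  ·
  (1,3): δ = 105.15°  ·
  (1,4): δ = 3.91°  ✓
  (1,5): δ = 70.66°  ·
  (2,3): δ = 139.48°  ·
  (2,4): δ = 30.42°  ✓
  (2,5): δ = 36.33°  ✓
  (3,4): δ = 70.94°  ·
  (3,5): δ = 4.19°  ✓
  (4,5): δ = 113.25°  ·
antipodal pairs: 4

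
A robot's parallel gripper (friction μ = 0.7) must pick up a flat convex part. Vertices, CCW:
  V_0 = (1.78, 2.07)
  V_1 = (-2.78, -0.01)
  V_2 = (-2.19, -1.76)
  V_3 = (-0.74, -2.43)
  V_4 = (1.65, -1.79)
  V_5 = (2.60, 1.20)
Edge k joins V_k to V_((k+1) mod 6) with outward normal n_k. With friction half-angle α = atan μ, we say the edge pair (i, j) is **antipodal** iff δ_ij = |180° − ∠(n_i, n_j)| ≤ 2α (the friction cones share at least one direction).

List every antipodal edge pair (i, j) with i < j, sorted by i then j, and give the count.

α = atan 0.7 = 34.99°;  2α = 69.98°
n_0 = (-0.4150, +0.9098)
n_1 = (-0.9476, -0.3195)
n_2 = (-0.4195, -0.9078)
n_3 = (+0.2587, -0.9660)
n_4 = (+0.9531, -0.3028)
n_5 = (+0.7277, +0.6859)
  (0,1): δ = 95.89°  ·
  (0,2): δ = 49.32°  ✓
  (0,3): δ = 9.53°  ✓
  (0,4): δ = 47.85°  ✓
  (0,5): δ = 108.79°  ·
  (1,2): δ = 133.43°  ·
  (1,3): δ = 93.64°  ·
  (1,4): δ = 36.26°  ✓
  (1,5): δ = 24.67°  ✓
  (2,3): δ = 140.21°  ·
  (2,4): δ = 82.83°  ·
  (2,5): δ = 21.89°  ✓
  (3,4): δ = 122.62°  ·
  (3,5): δ = 61.69°  ✓
  (4,5): δ = 119.07°  ·
antipodal pairs: 7

count = 7; pairs: (0,2), (0,3), (0,4), (1,4), (1,5), (2,5), (3,5)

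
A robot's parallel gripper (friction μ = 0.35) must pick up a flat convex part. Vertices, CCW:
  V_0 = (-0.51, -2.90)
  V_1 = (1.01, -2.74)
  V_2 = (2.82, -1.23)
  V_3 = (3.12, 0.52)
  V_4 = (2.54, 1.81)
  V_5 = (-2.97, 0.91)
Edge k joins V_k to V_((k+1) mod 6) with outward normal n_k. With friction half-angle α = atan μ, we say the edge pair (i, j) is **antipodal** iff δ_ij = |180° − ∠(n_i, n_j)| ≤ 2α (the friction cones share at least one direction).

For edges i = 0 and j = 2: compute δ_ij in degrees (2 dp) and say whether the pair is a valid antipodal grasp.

δ = 105.74°, invalid

α = atan 0.35 = 19.29°;  2α = 38.58°
edge 0: e_0 = (+1.52, +0.16);  n_0 = (+0.1047, -0.9945)
edge 2: e_2 = (+0.30, +1.75);  n_2 = (+0.9856, -0.1690)
∠(n_0, n_2) = 74.26°
δ = |180° − 74.26°| = 105.74°
105.74° > 2α = 38.58°  →  invalid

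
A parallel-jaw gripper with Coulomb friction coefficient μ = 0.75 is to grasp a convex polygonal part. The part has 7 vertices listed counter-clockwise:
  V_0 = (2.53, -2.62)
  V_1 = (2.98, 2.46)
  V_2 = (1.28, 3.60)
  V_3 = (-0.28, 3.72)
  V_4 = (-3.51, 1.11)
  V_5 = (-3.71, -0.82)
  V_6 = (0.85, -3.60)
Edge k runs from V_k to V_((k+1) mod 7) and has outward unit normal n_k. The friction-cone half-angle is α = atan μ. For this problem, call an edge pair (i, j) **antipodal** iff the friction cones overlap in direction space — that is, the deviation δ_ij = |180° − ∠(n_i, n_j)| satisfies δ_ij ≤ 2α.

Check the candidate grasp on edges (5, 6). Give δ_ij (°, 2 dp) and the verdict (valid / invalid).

α = atan 0.75 = 36.87°;  2α = 73.74°
edge 5: e_5 = (+4.56, -2.78);  n_5 = (-0.5205, -0.8538)
edge 6: e_6 = (+1.68, +0.98);  n_6 = (+0.5039, -0.8638)
∠(n_5, n_6) = 61.62°
δ = |180° − 61.62°| = 118.38°
118.38° > 2α = 73.74°  →  invalid

δ = 118.38°, invalid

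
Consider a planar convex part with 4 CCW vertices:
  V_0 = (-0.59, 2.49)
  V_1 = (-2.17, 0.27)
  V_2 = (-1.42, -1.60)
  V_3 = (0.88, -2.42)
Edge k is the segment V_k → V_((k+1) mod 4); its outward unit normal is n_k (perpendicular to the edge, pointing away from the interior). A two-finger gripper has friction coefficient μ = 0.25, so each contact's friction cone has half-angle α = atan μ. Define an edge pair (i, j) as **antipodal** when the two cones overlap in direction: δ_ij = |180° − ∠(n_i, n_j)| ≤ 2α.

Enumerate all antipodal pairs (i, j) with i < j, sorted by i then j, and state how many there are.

α = atan 0.25 = 14.04°;  2α = 28.07°
n_0 = (-0.8147, +0.5798)
n_1 = (-0.9281, -0.3722)
n_2 = (-0.3358, -0.9419)
n_3 = (+0.9580, +0.2868)
  (0,1): δ = 122.71°  ·
  (0,2): δ = 74.18°  ·
  (0,3): δ = 52.11°  ·
  (1,2): δ = 131.48°  ·
  (1,3): δ = 5.19°  ✓
  (2,3): δ = 53.71°  ·
antipodal pairs: 1

count = 1; pairs: (1,3)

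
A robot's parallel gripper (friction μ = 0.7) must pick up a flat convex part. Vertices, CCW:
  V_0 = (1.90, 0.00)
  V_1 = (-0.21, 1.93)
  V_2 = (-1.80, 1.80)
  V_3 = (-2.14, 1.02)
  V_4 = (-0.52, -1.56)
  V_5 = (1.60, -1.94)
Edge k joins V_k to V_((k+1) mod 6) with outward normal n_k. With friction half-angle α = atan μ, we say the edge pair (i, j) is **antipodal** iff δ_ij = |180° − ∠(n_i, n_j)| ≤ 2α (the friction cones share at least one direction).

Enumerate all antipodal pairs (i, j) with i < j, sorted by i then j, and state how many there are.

count = 6; pairs: (0,3), (0,4), (1,3), (1,4), (2,5), (3,5)

α = atan 0.7 = 34.99°;  2α = 69.98°
n_0 = (+0.6749, +0.7379)
n_1 = (-0.0815, +0.9967)
n_2 = (-0.9167, +0.3996)
n_3 = (-0.8469, -0.5318)
n_4 = (-0.1764, -0.9843)
n_5 = (+0.9883, -0.1528)
  (0,1): δ = 132.88°  ·
  (0,2): δ = 71.10°  ·
  (0,3): δ = 15.43°  ✓
  (0,4): δ = 32.29°  ✓
  (0,5): δ = 123.66°  ·
  (1,2): δ = 118.23°  ·
  (1,3): δ = 62.55°  ✓
  (1,4): δ = 14.84°  ✓
  (1,5): δ = 76.54°  ·
  (2,3): δ = 124.32°  ·
  (2,4): δ = 76.61°  ·
  (2,5): δ = 14.76°  ✓
  (3,4): δ = 132.29°  ·
  (3,5): δ = 40.92°  ✓
  (4,5): δ = 88.63°  ·
antipodal pairs: 6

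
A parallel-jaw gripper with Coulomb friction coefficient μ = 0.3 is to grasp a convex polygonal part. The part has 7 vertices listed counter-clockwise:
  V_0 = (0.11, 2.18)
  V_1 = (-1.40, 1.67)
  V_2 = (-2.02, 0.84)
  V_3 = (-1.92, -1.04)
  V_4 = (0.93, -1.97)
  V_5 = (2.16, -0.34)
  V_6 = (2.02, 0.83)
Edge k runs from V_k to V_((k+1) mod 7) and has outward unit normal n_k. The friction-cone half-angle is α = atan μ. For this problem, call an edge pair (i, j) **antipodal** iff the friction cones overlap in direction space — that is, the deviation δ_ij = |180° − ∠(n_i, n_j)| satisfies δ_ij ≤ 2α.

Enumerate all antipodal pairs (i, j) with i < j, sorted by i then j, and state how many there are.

count = 3; pairs: (1,4), (2,5), (3,6)

α = atan 0.3 = 16.70°;  2α = 33.40°
n_0 = (-0.3200, +0.9474)
n_1 = (-0.8012, +0.5985)
n_2 = (-0.9986, -0.0531)
n_3 = (-0.3102, -0.9507)
n_4 = (+0.7982, -0.6023)
n_5 = (+0.9929, +0.1188)
n_6 = (+0.5772, +0.8166)
  (0,1): δ = 145.42°  ·
  (0,2): δ = 105.62°  ·
  (0,3): δ = 36.73°  ·
  (0,4): δ = 34.30°  ·
  (0,5): δ = 78.16°  ·
  (0,6): δ = 126.08°  ·
  (1,2): δ = 140.20°  ·
  (1,3): δ = 71.31°  ·
  (1,4): δ = 0.28°  ✓
  (1,5): δ = 43.58°  ·
  (1,6): δ = 91.51°  ·
  (2,3): δ = 111.12°  ·
  (2,4): δ = 40.08°  ·
  (2,5): δ = 3.78°  ✓
  (2,6): δ = 51.70°  ·
  (3,4): δ = 108.97°  ·
  (3,5): δ = 65.10°  ·
  (3,6): δ = 17.18°  ✓
  (4,5): δ = 136.14°  ·
  (4,6): δ = 88.21°  ·
  (5,6): δ = 132.08°  ·
antipodal pairs: 3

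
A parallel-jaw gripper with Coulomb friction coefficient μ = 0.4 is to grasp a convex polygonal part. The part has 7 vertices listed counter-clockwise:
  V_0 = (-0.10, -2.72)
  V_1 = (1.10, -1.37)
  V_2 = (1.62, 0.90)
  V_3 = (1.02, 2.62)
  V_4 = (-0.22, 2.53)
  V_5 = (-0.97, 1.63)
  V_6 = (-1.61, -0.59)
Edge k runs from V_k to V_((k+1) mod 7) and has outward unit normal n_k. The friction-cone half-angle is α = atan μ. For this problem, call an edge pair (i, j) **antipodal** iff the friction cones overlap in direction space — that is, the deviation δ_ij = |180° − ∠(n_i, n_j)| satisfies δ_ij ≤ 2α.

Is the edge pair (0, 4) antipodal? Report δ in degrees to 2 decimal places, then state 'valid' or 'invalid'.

δ = 1.83°, valid

α = atan 0.4 = 21.80°;  2α = 43.60°
edge 0: e_0 = (+1.20, +1.35);  n_0 = (+0.7474, -0.6644)
edge 4: e_4 = (-0.75, -0.90);  n_4 = (-0.7682, +0.6402)
∠(n_0, n_4) = 178.17°
δ = |180° − 178.17°| = 1.83°
1.83° ≤ 2α = 43.60°  →  valid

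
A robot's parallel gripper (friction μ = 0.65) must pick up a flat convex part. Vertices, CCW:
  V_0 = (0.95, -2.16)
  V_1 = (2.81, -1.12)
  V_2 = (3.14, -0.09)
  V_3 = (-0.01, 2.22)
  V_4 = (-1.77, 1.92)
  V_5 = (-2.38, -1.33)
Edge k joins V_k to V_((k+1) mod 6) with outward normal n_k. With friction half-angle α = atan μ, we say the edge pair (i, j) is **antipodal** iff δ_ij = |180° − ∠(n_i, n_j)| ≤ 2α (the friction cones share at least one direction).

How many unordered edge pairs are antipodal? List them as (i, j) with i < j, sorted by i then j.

α = atan 0.65 = 33.02°;  2α = 66.05°
n_0 = (+0.4880, -0.8728)
n_1 = (+0.9523, -0.3051)
n_2 = (+0.5914, +0.8064)
n_3 = (-0.1680, +0.9858)
n_4 = (-0.9828, +0.1845)
n_5 = (-0.2418, -0.9703)
  (0,1): δ = 136.98°  ·
  (0,2): δ = 65.47°  ✓
  (0,3): δ = 19.54°  ✓
  (0,4): δ = 50.16°  ✓
  (0,5): δ = 136.79°  ·
  (1,2): δ = 108.49°  ·
  (1,3): δ = 62.56°  ✓
  (1,4): δ = 7.13°  ✓
  (1,5): δ = 93.77°  ·
  (2,3): δ = 134.07°  ·
  (2,4): δ = 64.38°  ✓
  (2,5): δ = 22.26°  ✓
  (3,4): δ = 110.30°  ·
  (3,5): δ = 23.67°  ✓
  (4,5): δ = 93.37°  ·
antipodal pairs: 8

count = 8; pairs: (0,2), (0,3), (0,4), (1,3), (1,4), (2,4), (2,5), (3,5)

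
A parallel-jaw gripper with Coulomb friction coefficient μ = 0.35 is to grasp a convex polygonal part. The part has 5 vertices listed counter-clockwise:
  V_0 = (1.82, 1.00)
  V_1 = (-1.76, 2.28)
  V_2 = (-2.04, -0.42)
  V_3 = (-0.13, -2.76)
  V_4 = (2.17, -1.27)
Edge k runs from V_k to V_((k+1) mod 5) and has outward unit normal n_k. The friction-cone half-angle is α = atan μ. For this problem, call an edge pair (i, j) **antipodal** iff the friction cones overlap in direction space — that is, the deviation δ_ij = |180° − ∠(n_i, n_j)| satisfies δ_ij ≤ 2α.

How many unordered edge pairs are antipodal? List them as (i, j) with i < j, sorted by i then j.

count = 3; pairs: (0,2), (1,4), (2,4)

α = atan 0.35 = 19.29°;  2α = 38.58°
n_0 = (+0.3367, +0.9416)
n_1 = (-0.9947, +0.1032)
n_2 = (-0.7747, -0.6323)
n_3 = (+0.5437, -0.8393)
n_4 = (+0.9883, +0.1524)
  (0,1): δ = 76.25°  ·
  (0,2): δ = 31.10°  ✓
  (0,3): δ = 52.61°  ·
  (0,4): δ = 118.44°  ·
  (1,2): δ = 134.86°  ·
  (1,3): δ = 51.14°  ·
  (1,4): δ = 14.69°  ✓
  (2,3): δ = 96.29°  ·
  (2,4): δ = 30.46°  ✓
  (3,4): δ = 114.17°  ·
antipodal pairs: 3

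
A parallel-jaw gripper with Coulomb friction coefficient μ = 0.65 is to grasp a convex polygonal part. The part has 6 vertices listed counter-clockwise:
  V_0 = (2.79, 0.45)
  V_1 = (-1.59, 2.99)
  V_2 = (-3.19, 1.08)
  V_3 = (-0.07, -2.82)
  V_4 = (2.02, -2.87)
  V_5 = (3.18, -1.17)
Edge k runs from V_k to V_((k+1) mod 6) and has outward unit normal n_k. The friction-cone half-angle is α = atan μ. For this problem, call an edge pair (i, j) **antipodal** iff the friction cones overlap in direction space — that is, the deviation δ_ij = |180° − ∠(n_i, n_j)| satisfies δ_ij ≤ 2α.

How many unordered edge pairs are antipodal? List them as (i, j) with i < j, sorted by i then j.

count = 6; pairs: (0,2), (0,3), (1,3), (1,4), (1,5), (2,5)

α = atan 0.65 = 33.02°;  2α = 66.05°
n_0 = (+0.5017, +0.8651)
n_1 = (-0.7666, +0.6422)
n_2 = (-0.7809, -0.6247)
n_3 = (-0.0239, -0.9997)
n_4 = (+0.8260, -0.5636)
n_5 = (+0.9722, +0.2341)
  (0,1): δ = 99.84°  ·
  (0,2): δ = 21.23°  ✓
  (0,3): δ = 28.74°  ✓
  (0,4): δ = 85.80°  ·
  (0,5): δ = 133.65°  ·
  (1,2): δ = 101.39°  ·
  (1,3): δ = 51.42°  ✓
  (1,4): δ = 5.64°  ✓
  (1,5): δ = 53.49°  ✓
  (2,3): δ = 130.03°  ·
  (2,4): δ = 72.97°  ·
  (2,5): δ = 25.12°  ✓
  (3,4): δ = 122.94°  ·
  (3,5): δ = 75.09°  ·
  (4,5): δ = 132.16°  ·
antipodal pairs: 6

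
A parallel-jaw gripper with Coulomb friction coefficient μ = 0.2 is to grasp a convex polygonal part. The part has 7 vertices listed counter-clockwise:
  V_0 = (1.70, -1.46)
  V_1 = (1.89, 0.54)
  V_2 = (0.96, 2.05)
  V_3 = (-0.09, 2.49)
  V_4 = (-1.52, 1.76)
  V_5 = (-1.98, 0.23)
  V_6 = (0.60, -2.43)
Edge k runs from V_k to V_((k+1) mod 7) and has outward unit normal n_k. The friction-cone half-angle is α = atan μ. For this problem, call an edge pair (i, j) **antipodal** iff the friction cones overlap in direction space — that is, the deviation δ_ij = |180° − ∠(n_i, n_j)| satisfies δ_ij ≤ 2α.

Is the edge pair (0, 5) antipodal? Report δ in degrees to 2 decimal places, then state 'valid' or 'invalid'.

α = atan 0.2 = 11.31°;  2α = 22.62°
edge 0: e_0 = (+0.19, +2.00);  n_0 = (+0.9955, -0.0946)
edge 5: e_5 = (+2.58, -2.66);  n_5 = (-0.7178, -0.6962)
∠(n_0, n_5) = 130.45°
δ = |180° − 130.45°| = 49.55°
49.55° > 2α = 22.62°  →  invalid

δ = 49.55°, invalid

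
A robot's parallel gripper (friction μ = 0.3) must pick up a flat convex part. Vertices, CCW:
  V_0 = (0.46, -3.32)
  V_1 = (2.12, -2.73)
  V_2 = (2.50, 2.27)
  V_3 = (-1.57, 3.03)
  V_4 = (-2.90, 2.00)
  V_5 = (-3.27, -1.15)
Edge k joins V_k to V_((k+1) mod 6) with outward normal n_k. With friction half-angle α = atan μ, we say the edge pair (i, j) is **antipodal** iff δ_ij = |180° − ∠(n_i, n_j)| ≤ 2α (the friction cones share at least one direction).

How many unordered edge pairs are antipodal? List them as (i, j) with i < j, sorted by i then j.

α = atan 0.3 = 16.70°;  2α = 33.40°
n_0 = (+0.3349, -0.9423)
n_1 = (+0.9971, -0.0758)
n_2 = (+0.1836, +0.9830)
n_3 = (-0.6123, +0.7906)
n_4 = (-0.9932, +0.1167)
n_5 = (-0.5029, -0.8644)
  (0,1): δ = 113.91°  ·
  (0,2): δ = 30.14°  ✓
  (0,3): δ = 18.19°  ✓
  (0,4): δ = 63.73°  ·
  (0,5): δ = 130.24°  ·
  (1,2): δ = 96.23°  ·
  (1,3): δ = 47.90°  ·
  (1,4): δ = 2.35°  ✓
  (1,5): δ = 64.16°  ·
  (2,3): δ = 131.67°  ·
  (2,4): δ = 86.12°  ·
  (2,5): δ = 19.61°  ✓
  (3,4): δ = 134.45°  ·
  (3,5): δ = 67.95°  ·
  (4,5): δ = 113.49°  ·
antipodal pairs: 4

count = 4; pairs: (0,2), (0,3), (1,4), (2,5)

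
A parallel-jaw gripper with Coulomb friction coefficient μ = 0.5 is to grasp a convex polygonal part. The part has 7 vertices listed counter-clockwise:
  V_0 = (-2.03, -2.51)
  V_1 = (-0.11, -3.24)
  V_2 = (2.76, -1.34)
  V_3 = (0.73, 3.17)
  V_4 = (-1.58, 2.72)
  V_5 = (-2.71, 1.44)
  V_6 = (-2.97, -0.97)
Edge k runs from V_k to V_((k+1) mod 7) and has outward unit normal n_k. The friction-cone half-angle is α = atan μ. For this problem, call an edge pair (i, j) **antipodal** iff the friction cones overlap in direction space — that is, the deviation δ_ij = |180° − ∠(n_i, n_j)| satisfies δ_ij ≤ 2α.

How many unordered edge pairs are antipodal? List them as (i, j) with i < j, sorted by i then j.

α = atan 0.5 = 26.57°;  2α = 53.13°
n_0 = (-0.3554, -0.9347)
n_1 = (+0.5520, -0.8338)
n_2 = (+0.9119, +0.4104)
n_3 = (-0.1912, +0.9815)
n_4 = (-0.7497, +0.6618)
n_5 = (-0.9942, +0.1073)
n_6 = (-0.8536, -0.5210)
  (0,1): δ = 125.68°  ·
  (0,2): δ = 44.95°  ✓
  (0,3): δ = 31.84°  ✓
  (0,4): δ = 69.38°  ·
  (0,5): δ = 104.66°  ·
  (0,6): δ = 142.22°  ·
  (1,2): δ = 99.27°  ·
  (1,3): δ = 22.48°  ✓
  (1,4): δ = 15.06°  ✓
  (1,5): δ = 50.34°  ✓
  (1,6): δ = 87.89°  ·
  (2,3): δ = 103.21°  ·
  (2,4): δ = 65.67°  ·
  (2,5): δ = 30.39°  ✓
  (2,6): δ = 7.17°  ✓
  (3,4): δ = 142.46°  ·
  (3,5): δ = 107.18°  ·
  (3,6): δ = 69.62°  ·
  (4,5): δ = 144.72°  ·
  (4,6): δ = 107.16°  ·
  (5,6): δ = 142.44°  ·
antipodal pairs: 7

count = 7; pairs: (0,2), (0,3), (1,3), (1,4), (1,5), (2,5), (2,6)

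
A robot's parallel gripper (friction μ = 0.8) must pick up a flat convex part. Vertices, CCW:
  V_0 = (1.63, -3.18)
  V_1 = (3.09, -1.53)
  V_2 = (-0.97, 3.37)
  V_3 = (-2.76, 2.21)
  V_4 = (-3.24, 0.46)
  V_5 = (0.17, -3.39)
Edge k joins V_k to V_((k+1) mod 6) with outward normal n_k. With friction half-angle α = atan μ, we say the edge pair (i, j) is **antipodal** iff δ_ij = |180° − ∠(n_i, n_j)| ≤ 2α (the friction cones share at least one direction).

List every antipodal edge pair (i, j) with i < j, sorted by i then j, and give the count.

count = 7; pairs: (0,2), (0,3), (1,3), (1,4), (1,5), (2,5), (3,5)

α = atan 0.8 = 38.66°;  2α = 77.32°
n_0 = (+0.7489, -0.6627)
n_1 = (+0.7700, +0.6380)
n_2 = (-0.5438, +0.8392)
n_3 = (-0.9644, +0.2645)
n_4 = (-0.7486, -0.6630)
n_5 = (+0.1424, -0.9898)
  (0,1): δ = 98.85°  ·
  (0,2): δ = 15.55°  ✓
  (0,3): δ = 26.17°  ✓
  (0,4): δ = 83.04°  ·
  (0,5): δ = 139.69°  ·
  (1,2): δ = 96.70°  ·
  (1,3): δ = 54.98°  ✓
  (1,4): δ = 1.89°  ✓
  (1,5): δ = 58.54°  ✓
  (2,3): δ = 138.28°  ·
  (2,4): δ = 81.41°  ·
  (2,5): δ = 24.76°  ✓
  (3,4): δ = 123.13°  ·
  (3,5): δ = 66.48°  ✓
  (4,5): δ = 123.35°  ·
antipodal pairs: 7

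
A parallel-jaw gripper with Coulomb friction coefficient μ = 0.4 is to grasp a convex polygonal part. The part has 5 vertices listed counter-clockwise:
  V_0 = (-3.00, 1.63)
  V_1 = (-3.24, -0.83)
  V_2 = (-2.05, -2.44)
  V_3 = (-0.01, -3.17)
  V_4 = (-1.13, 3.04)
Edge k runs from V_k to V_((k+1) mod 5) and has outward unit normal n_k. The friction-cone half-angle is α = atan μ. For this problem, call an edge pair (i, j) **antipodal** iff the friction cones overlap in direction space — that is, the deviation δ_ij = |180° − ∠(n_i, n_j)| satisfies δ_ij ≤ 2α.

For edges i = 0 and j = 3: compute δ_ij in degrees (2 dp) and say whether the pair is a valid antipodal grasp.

δ = 15.80°, valid

α = atan 0.4 = 21.80°;  2α = 43.60°
edge 0: e_0 = (-0.24, -2.46);  n_0 = (-0.9953, +0.0971)
edge 3: e_3 = (-1.12, +6.21);  n_3 = (+0.9841, +0.1775)
∠(n_0, n_3) = 164.20°
δ = |180° − 164.20°| = 15.80°
15.80° ≤ 2α = 43.60°  →  valid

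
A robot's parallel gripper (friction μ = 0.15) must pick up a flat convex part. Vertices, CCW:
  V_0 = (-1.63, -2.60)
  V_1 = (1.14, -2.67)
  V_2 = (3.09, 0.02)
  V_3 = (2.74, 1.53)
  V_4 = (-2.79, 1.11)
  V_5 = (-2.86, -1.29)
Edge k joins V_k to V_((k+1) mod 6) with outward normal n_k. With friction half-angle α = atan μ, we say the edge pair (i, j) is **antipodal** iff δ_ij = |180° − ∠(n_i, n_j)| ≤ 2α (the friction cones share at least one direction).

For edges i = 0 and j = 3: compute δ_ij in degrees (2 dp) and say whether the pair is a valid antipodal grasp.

δ = 5.79°, valid

α = atan 0.15 = 8.53°;  2α = 17.06°
edge 0: e_0 = (+2.77, -0.07);  n_0 = (-0.0253, -0.9997)
edge 3: e_3 = (-5.53, -0.42);  n_3 = (-0.0757, +0.9971)
∠(n_0, n_3) = 174.21°
δ = |180° − 174.21°| = 5.79°
5.79° ≤ 2α = 17.06°  →  valid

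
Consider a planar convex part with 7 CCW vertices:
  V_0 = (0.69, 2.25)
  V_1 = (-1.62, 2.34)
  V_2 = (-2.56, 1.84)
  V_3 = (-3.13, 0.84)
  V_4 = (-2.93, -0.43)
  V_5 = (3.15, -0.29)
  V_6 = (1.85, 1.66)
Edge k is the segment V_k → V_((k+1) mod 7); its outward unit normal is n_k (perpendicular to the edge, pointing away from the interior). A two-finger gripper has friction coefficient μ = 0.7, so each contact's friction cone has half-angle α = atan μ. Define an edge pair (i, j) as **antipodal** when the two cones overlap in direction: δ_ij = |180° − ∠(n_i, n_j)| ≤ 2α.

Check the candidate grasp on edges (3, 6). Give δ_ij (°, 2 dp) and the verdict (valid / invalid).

δ = 54.09°, valid

α = atan 0.7 = 34.99°;  2α = 69.98°
edge 3: e_3 = (+0.20, -1.27);  n_3 = (-0.9878, -0.1556)
edge 6: e_6 = (-1.16, +0.59);  n_6 = (+0.4534, +0.8913)
∠(n_3, n_6) = 125.91°
δ = |180° − 125.91°| = 54.09°
54.09° ≤ 2α = 69.98°  →  valid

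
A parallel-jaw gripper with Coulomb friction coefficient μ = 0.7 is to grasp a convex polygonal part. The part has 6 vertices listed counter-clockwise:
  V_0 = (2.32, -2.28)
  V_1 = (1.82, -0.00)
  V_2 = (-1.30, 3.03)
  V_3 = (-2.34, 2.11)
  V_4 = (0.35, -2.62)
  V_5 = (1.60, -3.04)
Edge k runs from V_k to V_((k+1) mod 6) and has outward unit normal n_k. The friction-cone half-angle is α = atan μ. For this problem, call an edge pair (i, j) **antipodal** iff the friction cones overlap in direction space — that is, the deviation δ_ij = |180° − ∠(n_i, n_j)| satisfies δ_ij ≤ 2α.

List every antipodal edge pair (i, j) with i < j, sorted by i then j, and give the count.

count = 7; pairs: (0,2), (0,3), (0,4), (1,3), (1,4), (2,4), (2,5)

α = atan 0.7 = 34.99°;  2α = 69.98°
n_0 = (+0.9768, +0.2142)
n_1 = (+0.6967, +0.7174)
n_2 = (-0.6626, +0.7490)
n_3 = (-0.8693, -0.4944)
n_4 = (-0.3185, -0.9479)
n_5 = (+0.7260, -0.6877)
  (0,1): δ = 146.53°  ·
  (0,2): δ = 60.87°  ✓
  (0,3): δ = 17.26°  ✓
  (0,4): δ = 59.06°  ✓
  (0,5): δ = 124.18°  ·
  (1,2): δ = 94.34°  ·
  (1,3): δ = 16.21°  ✓
  (1,4): δ = 25.59°  ✓
  (1,5): δ = 90.71°  ·
  (2,3): δ = 101.87°  ·
  (2,4): δ = 60.07°  ✓
  (2,5): δ = 5.05°  ✓
  (3,4): δ = 138.20°  ·
  (3,5): δ = 73.08°  ·
  (4,5): δ = 114.88°  ·
antipodal pairs: 7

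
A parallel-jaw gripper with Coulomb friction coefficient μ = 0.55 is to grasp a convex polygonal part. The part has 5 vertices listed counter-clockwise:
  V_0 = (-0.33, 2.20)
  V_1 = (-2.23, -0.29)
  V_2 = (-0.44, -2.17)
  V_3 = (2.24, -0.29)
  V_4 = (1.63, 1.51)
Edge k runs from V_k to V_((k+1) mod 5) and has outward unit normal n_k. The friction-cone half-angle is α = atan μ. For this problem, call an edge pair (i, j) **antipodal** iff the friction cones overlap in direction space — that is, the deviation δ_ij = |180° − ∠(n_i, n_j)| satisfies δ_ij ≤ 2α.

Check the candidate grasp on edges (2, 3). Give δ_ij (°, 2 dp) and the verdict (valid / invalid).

δ = 106.33°, invalid

α = atan 0.55 = 28.81°;  2α = 57.62°
edge 2: e_2 = (+2.68, +1.88);  n_2 = (+0.5743, -0.8187)
edge 3: e_3 = (-0.61, +1.80);  n_3 = (+0.9471, +0.3210)
∠(n_2, n_3) = 73.67°
δ = |180° − 73.67°| = 106.33°
106.33° > 2α = 57.62°  →  invalid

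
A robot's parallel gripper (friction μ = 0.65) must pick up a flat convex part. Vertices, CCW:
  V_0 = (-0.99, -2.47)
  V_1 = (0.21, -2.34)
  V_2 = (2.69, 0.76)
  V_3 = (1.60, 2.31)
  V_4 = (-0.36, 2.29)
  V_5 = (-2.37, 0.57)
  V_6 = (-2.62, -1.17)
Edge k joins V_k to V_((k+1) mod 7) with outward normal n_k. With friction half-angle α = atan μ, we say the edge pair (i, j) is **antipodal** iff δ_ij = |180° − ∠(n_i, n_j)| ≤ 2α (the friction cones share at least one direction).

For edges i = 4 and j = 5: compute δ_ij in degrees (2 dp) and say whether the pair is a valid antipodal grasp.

α = atan 0.65 = 33.02°;  2α = 66.05°
edge 4: e_4 = (-2.01, -1.72);  n_4 = (-0.6502, +0.7598)
edge 5: e_5 = (-0.25, -1.74);  n_5 = (-0.9898, +0.1422)
∠(n_4, n_5) = 41.27°
δ = |180° − 41.27°| = 138.73°
138.73° > 2α = 66.05°  →  invalid

δ = 138.73°, invalid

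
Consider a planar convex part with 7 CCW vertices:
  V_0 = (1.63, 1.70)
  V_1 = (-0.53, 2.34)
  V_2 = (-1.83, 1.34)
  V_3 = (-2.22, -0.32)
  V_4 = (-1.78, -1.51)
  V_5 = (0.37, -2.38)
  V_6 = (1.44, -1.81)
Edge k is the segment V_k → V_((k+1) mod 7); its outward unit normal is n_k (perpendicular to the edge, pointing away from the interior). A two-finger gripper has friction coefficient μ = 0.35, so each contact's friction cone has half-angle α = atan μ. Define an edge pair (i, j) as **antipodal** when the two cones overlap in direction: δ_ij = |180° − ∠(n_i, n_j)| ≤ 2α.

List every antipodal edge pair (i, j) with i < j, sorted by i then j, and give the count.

count = 4; pairs: (0,4), (1,5), (2,6), (3,6)

α = atan 0.35 = 19.29°;  2α = 38.58°
n_0 = (+0.2841, +0.9588)
n_1 = (-0.6097, +0.7926)
n_2 = (-0.9735, +0.2287)
n_3 = (-0.9379, -0.3468)
n_4 = (-0.3751, -0.9270)
n_5 = (+0.4702, -0.8826)
n_6 = (+0.9985, -0.0541)
  (0,1): δ = 125.93°  ·
  (0,2): δ = 86.72°  ·
  (0,3): δ = 53.20°  ·
  (0,4): δ = 5.53°  ✓
  (0,5): δ = 44.55°  ·
  (0,6): δ = 103.41°  ·
  (1,2): δ = 140.79°  ·
  (1,3): δ = 107.28°  ·
  (1,4): δ = 59.60°  ·
  (1,5): δ = 9.52°  ✓
  (1,6): δ = 49.33°  ·
  (2,3): δ = 146.49°  ·
  (2,4): δ = 98.81°  ·
  (2,5): δ = 48.73°  ·
  (2,6): δ = 10.12°  ✓
  (3,4): δ = 132.32°  ·
  (3,5): δ = 82.25°  ·
  (3,6): δ = 23.39°  ✓
  (4,5): δ = 129.92°  ·
  (4,6): δ = 71.07°  ·
  (5,6): δ = 121.14°  ·
antipodal pairs: 4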